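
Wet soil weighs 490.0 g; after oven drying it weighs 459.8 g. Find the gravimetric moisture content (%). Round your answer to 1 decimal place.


Step 1: Water mass = wet - dry = 490.0 - 459.8 = 30.2 g
Step 2: w = 100 * water mass / dry mass
Step 3: w = 100 * 30.2 / 459.8 = 6.6%

6.6


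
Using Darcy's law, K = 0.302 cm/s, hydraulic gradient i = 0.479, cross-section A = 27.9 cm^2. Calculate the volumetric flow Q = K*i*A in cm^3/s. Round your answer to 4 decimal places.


Step 1: Apply Darcy's law: Q = K * i * A
Step 2: Q = 0.302 * 0.479 * 27.9
Step 3: Q = 4.036 cm^3/s

4.036


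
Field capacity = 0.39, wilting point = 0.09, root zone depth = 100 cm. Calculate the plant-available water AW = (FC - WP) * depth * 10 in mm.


Step 1: Available water = (FC - WP) * depth * 10
Step 2: AW = (0.39 - 0.09) * 100 * 10
Step 3: AW = 0.3 * 100 * 10
Step 4: AW = 300.0 mm

300.0


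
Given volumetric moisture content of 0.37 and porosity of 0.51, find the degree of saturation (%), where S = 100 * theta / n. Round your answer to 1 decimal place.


Step 1: S = 100 * theta_v / n
Step 2: S = 100 * 0.37 / 0.51
Step 3: S = 72.5%

72.5


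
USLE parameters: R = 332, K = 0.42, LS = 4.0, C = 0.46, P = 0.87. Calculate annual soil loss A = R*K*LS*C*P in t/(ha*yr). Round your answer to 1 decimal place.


Step 1: A = R * K * LS * C * P
Step 2: R * K = 332 * 0.42 = 139.44
Step 3: (R*K) * LS = 139.44 * 4.0 = 557.76
Step 4: * C * P = 557.76 * 0.46 * 0.87 = 223.2
Step 5: A = 223.2 t/(ha*yr)

223.2


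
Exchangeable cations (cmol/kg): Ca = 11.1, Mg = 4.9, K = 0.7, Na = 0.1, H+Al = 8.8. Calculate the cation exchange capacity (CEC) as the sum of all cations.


Step 1: CEC = Ca + Mg + K + Na + (H+Al)
Step 2: CEC = 11.1 + 4.9 + 0.7 + 0.1 + 8.8
Step 3: CEC = 25.6 cmol/kg

25.6


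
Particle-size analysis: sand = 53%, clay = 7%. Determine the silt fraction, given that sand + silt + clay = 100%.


Step 1: sand + silt + clay = 100%
Step 2: silt = 100 - sand - clay
Step 3: silt = 100 - 53 - 7
Step 4: silt = 40%

40


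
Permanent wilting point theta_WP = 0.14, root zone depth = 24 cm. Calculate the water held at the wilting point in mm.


Step 1: Water (mm) = theta_WP * depth * 10
Step 2: Water = 0.14 * 24 * 10
Step 3: Water = 33.6 mm

33.6


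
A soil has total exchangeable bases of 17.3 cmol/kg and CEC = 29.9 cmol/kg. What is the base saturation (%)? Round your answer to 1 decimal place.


Step 1: BS = 100 * (sum of bases) / CEC
Step 2: BS = 100 * 17.3 / 29.9
Step 3: BS = 57.9%

57.9


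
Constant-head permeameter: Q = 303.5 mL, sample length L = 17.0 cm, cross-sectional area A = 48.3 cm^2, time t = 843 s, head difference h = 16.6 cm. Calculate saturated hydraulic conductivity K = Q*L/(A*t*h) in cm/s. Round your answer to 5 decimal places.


Step 1: K = Q * L / (A * t * h)
Step 2: Numerator = 303.5 * 17.0 = 5159.5
Step 3: Denominator = 48.3 * 843 * 16.6 = 675900.54
Step 4: K = 5159.5 / 675900.54 = 0.00763 cm/s

0.00763


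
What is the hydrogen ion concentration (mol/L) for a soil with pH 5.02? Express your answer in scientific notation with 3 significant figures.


Step 1: [H+] = 10^(-pH)
Step 2: [H+] = 10^(-5.02)
Step 3: [H+] = 9.55e-06 mol/L

9.55e-06


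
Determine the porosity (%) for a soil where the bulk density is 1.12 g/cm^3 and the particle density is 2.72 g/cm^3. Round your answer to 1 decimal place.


Step 1: Formula: n = 100 * (1 - BD / PD)
Step 2: n = 100 * (1 - 1.12 / 2.72)
Step 3: n = 100 * (1 - 0.41176)
Step 4: n = 58.8%

58.8


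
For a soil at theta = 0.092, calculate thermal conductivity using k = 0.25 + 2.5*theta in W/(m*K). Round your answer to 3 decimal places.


Step 1: k = 0.25 + 2.5 * theta
Step 2: k = 0.25 + 2.5 * 0.092
Step 3: k = 0.25 + 0.23
Step 4: k = 0.48 W/(m*K)

0.48


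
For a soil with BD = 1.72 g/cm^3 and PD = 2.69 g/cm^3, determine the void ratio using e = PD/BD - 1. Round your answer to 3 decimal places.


Step 1: e = PD / BD - 1
Step 2: e = 2.69 / 1.72 - 1
Step 3: e = 1.56395 - 1
Step 4: e = 0.564

0.564


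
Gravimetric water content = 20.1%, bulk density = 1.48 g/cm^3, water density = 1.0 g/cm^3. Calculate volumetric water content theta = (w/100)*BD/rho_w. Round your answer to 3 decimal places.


Step 1: theta = (w / 100) * BD / rho_w
Step 2: theta = (20.1 / 100) * 1.48 / 1.0
Step 3: theta = 0.201 * 1.48
Step 4: theta = 0.297

0.297


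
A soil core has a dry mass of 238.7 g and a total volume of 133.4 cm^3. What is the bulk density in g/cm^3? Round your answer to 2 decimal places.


Step 1: Identify the formula: BD = dry mass / volume
Step 2: Substitute values: BD = 238.7 / 133.4
Step 3: BD = 1.79 g/cm^3

1.79


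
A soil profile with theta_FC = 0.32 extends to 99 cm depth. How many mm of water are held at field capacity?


Step 1: Water (mm) = theta_FC * depth (cm) * 10
Step 2: Water = 0.32 * 99 * 10
Step 3: Water = 316.8 mm

316.8


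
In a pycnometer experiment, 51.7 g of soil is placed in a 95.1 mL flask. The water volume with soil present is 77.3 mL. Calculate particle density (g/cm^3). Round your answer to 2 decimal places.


Step 1: Volume of solids = flask volume - water volume with soil
Step 2: V_solids = 95.1 - 77.3 = 17.8 mL
Step 3: Particle density = mass / V_solids = 51.7 / 17.8 = 2.9 g/cm^3

2.9


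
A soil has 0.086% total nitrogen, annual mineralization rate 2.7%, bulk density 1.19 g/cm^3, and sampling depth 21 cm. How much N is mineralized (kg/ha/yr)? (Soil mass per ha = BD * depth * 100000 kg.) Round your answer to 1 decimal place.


Step 1: Soil mass per ha = BD * depth * 100000 = 1.19 * 21 * 100000 = 2499000 kg
Step 2: Total N pool = soil mass * N%/100 = 2499000 * 0.086/100 = 2149.14 kg/ha
Step 3: N mineralized = N pool * rate%/100 = 2149.14 * 2.7/100 = 58.0 kg/ha/yr

58.0


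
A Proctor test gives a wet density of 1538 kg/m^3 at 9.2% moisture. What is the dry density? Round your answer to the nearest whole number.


Step 1: Dry density = wet density / (1 + w/100)
Step 2: Dry density = 1538 / (1 + 9.2/100)
Step 3: Dry density = 1538 / 1.092
Step 4: Dry density = 1408 kg/m^3

1408


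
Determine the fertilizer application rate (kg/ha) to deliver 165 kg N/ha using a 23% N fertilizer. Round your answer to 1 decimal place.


Step 1: Fertilizer rate = target N / (N content / 100)
Step 2: Rate = 165 / (23 / 100)
Step 3: Rate = 165 / 0.23
Step 4: Rate = 717.4 kg/ha

717.4


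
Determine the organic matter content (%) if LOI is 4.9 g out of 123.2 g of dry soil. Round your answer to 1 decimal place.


Step 1: OM% = 100 * LOI / sample mass
Step 2: OM = 100 * 4.9 / 123.2
Step 3: OM = 4.0%

4.0


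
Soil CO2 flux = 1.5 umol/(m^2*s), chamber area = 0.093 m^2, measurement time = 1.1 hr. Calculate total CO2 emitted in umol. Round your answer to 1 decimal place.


Step 1: Convert time to seconds: 1.1 hr * 3600 = 3960.0 s
Step 2: Total = flux * area * time_s
Step 3: Total = 1.5 * 0.093 * 3960.0
Step 4: Total = 552.4 umol

552.4


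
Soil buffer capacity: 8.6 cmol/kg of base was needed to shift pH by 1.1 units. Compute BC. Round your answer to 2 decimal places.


Step 1: BC = change in base / change in pH
Step 2: BC = 8.6 / 1.1
Step 3: BC = 7.82 cmol/(kg*pH unit)

7.82


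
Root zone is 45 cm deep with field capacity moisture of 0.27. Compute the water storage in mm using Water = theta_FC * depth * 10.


Step 1: Water (mm) = theta_FC * depth (cm) * 10
Step 2: Water = 0.27 * 45 * 10
Step 3: Water = 121.5 mm

121.5


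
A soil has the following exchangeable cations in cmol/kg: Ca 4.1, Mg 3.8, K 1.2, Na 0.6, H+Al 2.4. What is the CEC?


Step 1: CEC = Ca + Mg + K + Na + (H+Al)
Step 2: CEC = 4.1 + 3.8 + 1.2 + 0.6 + 2.4
Step 3: CEC = 12.1 cmol/kg

12.1


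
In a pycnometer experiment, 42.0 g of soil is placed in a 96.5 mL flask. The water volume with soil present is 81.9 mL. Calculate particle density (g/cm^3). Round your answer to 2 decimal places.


Step 1: Volume of solids = flask volume - water volume with soil
Step 2: V_solids = 96.5 - 81.9 = 14.6 mL
Step 3: Particle density = mass / V_solids = 42.0 / 14.6 = 2.88 g/cm^3

2.88


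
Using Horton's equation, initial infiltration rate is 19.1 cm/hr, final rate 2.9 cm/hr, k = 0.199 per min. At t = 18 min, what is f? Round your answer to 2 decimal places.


Step 1: f = fc + (f0 - fc) * exp(-k * t)
Step 2: exp(-0.199 * 18) = 0.02782
Step 3: f = 2.9 + (19.1 - 2.9) * 0.02782
Step 4: f = 2.9 + 16.2 * 0.02782
Step 5: f = 3.35 cm/hr

3.35


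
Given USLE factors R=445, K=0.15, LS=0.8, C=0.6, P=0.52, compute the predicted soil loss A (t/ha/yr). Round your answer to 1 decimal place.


Step 1: A = R * K * LS * C * P
Step 2: R * K = 445 * 0.15 = 66.75
Step 3: (R*K) * LS = 66.75 * 0.8 = 53.4
Step 4: * C * P = 53.4 * 0.6 * 0.52 = 16.7
Step 5: A = 16.7 t/(ha*yr)

16.7


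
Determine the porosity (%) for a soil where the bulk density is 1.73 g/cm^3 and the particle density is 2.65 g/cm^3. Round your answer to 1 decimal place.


Step 1: Formula: n = 100 * (1 - BD / PD)
Step 2: n = 100 * (1 - 1.73 / 2.65)
Step 3: n = 100 * (1 - 0.65283)
Step 4: n = 34.7%

34.7


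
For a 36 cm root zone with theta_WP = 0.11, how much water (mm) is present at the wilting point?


Step 1: Water (mm) = theta_WP * depth * 10
Step 2: Water = 0.11 * 36 * 10
Step 3: Water = 39.6 mm

39.6


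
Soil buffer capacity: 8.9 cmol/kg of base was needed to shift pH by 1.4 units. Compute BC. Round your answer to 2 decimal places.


Step 1: BC = change in base / change in pH
Step 2: BC = 8.9 / 1.4
Step 3: BC = 6.36 cmol/(kg*pH unit)

6.36


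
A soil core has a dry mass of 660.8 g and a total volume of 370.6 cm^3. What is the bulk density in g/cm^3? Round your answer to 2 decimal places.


Step 1: Identify the formula: BD = dry mass / volume
Step 2: Substitute values: BD = 660.8 / 370.6
Step 3: BD = 1.78 g/cm^3

1.78


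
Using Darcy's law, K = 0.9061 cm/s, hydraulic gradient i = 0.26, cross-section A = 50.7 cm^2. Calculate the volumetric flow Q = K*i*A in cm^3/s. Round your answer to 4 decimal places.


Step 1: Apply Darcy's law: Q = K * i * A
Step 2: Q = 0.9061 * 0.26 * 50.7
Step 3: Q = 11.9442 cm^3/s

11.9442


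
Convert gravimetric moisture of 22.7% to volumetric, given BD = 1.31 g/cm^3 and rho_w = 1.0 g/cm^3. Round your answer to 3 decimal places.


Step 1: theta = (w / 100) * BD / rho_w
Step 2: theta = (22.7 / 100) * 1.31 / 1.0
Step 3: theta = 0.227 * 1.31
Step 4: theta = 0.297

0.297


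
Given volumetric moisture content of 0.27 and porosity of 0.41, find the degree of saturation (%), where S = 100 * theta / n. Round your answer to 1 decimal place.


Step 1: S = 100 * theta_v / n
Step 2: S = 100 * 0.27 / 0.41
Step 3: S = 65.9%

65.9


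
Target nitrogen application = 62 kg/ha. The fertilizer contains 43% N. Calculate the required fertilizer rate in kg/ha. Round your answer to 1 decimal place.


Step 1: Fertilizer rate = target N / (N content / 100)
Step 2: Rate = 62 / (43 / 100)
Step 3: Rate = 62 / 0.43
Step 4: Rate = 144.2 kg/ha

144.2


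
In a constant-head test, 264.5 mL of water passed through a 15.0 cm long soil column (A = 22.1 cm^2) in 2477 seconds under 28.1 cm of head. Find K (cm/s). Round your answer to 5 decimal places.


Step 1: K = Q * L / (A * t * h)
Step 2: Numerator = 264.5 * 15.0 = 3967.5
Step 3: Denominator = 22.1 * 2477 * 28.1 = 1538241.77
Step 4: K = 3967.5 / 1538241.77 = 0.00258 cm/s

0.00258


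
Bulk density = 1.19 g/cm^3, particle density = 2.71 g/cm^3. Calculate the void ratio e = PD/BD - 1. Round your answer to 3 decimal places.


Step 1: e = PD / BD - 1
Step 2: e = 2.71 / 1.19 - 1
Step 3: e = 2.27731 - 1
Step 4: e = 1.277

1.277


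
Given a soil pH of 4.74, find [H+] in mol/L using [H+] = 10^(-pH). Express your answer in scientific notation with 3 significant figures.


Step 1: [H+] = 10^(-pH)
Step 2: [H+] = 10^(-4.74)
Step 3: [H+] = 1.82e-05 mol/L

1.82e-05


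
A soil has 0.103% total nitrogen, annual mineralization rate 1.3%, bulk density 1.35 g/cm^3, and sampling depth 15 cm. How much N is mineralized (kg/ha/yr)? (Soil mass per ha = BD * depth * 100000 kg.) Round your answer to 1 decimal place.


Step 1: Soil mass per ha = BD * depth * 100000 = 1.35 * 15 * 100000 = 2025000 kg
Step 2: Total N pool = soil mass * N%/100 = 2025000 * 0.103/100 = 2085.75 kg/ha
Step 3: N mineralized = N pool * rate%/100 = 2085.75 * 1.3/100 = 27.1 kg/ha/yr

27.1


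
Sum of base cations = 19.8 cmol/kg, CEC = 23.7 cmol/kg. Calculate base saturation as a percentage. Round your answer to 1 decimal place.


Step 1: BS = 100 * (sum of bases) / CEC
Step 2: BS = 100 * 19.8 / 23.7
Step 3: BS = 83.5%

83.5


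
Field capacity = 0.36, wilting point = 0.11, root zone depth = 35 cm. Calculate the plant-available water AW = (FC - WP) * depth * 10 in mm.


Step 1: Available water = (FC - WP) * depth * 10
Step 2: AW = (0.36 - 0.11) * 35 * 10
Step 3: AW = 0.25 * 35 * 10
Step 4: AW = 87.5 mm

87.5


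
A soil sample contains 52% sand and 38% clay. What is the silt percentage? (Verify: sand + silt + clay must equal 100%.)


Step 1: sand + silt + clay = 100%
Step 2: silt = 100 - sand - clay
Step 3: silt = 100 - 52 - 38
Step 4: silt = 10%

10


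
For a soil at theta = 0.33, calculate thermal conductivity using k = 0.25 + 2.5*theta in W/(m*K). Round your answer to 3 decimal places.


Step 1: k = 0.25 + 2.5 * theta
Step 2: k = 0.25 + 2.5 * 0.33
Step 3: k = 0.25 + 0.825
Step 4: k = 1.075 W/(m*K)

1.075


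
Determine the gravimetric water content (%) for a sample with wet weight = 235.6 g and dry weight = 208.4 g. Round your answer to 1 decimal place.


Step 1: Water mass = wet - dry = 235.6 - 208.4 = 27.2 g
Step 2: w = 100 * water mass / dry mass
Step 3: w = 100 * 27.2 / 208.4 = 13.1%

13.1


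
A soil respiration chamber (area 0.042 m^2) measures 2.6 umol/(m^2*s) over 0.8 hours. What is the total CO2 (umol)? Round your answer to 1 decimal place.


Step 1: Convert time to seconds: 0.8 hr * 3600 = 2880.0 s
Step 2: Total = flux * area * time_s
Step 3: Total = 2.6 * 0.042 * 2880.0
Step 4: Total = 314.5 umol

314.5


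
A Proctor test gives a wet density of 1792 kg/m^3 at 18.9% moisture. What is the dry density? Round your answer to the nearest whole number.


Step 1: Dry density = wet density / (1 + w/100)
Step 2: Dry density = 1792 / (1 + 18.9/100)
Step 3: Dry density = 1792 / 1.189
Step 4: Dry density = 1507 kg/m^3

1507


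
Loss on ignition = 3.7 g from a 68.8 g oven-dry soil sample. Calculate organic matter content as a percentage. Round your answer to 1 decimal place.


Step 1: OM% = 100 * LOI / sample mass
Step 2: OM = 100 * 3.7 / 68.8
Step 3: OM = 5.4%

5.4


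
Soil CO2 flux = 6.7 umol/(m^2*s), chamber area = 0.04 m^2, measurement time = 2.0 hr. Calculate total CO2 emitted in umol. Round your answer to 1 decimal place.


Step 1: Convert time to seconds: 2.0 hr * 3600 = 7200.0 s
Step 2: Total = flux * area * time_s
Step 3: Total = 6.7 * 0.04 * 7200.0
Step 4: Total = 1929.6 umol

1929.6


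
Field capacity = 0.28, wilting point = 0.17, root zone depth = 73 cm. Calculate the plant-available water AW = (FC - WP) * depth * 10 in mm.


Step 1: Available water = (FC - WP) * depth * 10
Step 2: AW = (0.28 - 0.17) * 73 * 10
Step 3: AW = 0.11 * 73 * 10
Step 4: AW = 80.3 mm

80.3


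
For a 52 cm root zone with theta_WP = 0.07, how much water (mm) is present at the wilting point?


Step 1: Water (mm) = theta_WP * depth * 10
Step 2: Water = 0.07 * 52 * 10
Step 3: Water = 36.4 mm

36.4


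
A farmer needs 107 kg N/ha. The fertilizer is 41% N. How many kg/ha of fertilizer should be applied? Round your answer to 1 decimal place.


Step 1: Fertilizer rate = target N / (N content / 100)
Step 2: Rate = 107 / (41 / 100)
Step 3: Rate = 107 / 0.41
Step 4: Rate = 261.0 kg/ha

261.0


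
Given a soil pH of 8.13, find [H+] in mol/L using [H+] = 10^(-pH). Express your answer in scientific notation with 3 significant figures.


Step 1: [H+] = 10^(-pH)
Step 2: [H+] = 10^(-8.13)
Step 3: [H+] = 7.41e-09 mol/L

7.41e-09


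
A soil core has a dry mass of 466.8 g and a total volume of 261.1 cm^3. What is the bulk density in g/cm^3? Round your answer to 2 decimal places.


Step 1: Identify the formula: BD = dry mass / volume
Step 2: Substitute values: BD = 466.8 / 261.1
Step 3: BD = 1.79 g/cm^3

1.79


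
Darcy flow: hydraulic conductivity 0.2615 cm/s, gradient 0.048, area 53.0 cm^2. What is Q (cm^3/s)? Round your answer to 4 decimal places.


Step 1: Apply Darcy's law: Q = K * i * A
Step 2: Q = 0.2615 * 0.048 * 53.0
Step 3: Q = 0.6653 cm^3/s

0.6653


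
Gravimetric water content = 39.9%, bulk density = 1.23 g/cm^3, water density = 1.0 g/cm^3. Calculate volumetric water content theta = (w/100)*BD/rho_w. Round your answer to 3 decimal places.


Step 1: theta = (w / 100) * BD / rho_w
Step 2: theta = (39.9 / 100) * 1.23 / 1.0
Step 3: theta = 0.399 * 1.23
Step 4: theta = 0.491

0.491


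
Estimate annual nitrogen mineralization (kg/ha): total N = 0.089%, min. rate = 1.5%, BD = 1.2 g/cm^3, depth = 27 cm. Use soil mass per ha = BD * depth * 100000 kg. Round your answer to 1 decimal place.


Step 1: Soil mass per ha = BD * depth * 100000 = 1.2 * 27 * 100000 = 3240000 kg
Step 2: Total N pool = soil mass * N%/100 = 3240000 * 0.089/100 = 2883.6 kg/ha
Step 3: N mineralized = N pool * rate%/100 = 2883.6 * 1.5/100 = 43.3 kg/ha/yr

43.3


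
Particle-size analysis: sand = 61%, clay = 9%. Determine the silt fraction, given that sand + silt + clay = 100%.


Step 1: sand + silt + clay = 100%
Step 2: silt = 100 - sand - clay
Step 3: silt = 100 - 61 - 9
Step 4: silt = 30%

30


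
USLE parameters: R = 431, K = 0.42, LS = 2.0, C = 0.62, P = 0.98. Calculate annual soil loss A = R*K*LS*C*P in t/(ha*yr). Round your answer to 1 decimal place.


Step 1: A = R * K * LS * C * P
Step 2: R * K = 431 * 0.42 = 181.02
Step 3: (R*K) * LS = 181.02 * 2.0 = 362.04
Step 4: * C * P = 362.04 * 0.62 * 0.98 = 220.0
Step 5: A = 220.0 t/(ha*yr)

220.0


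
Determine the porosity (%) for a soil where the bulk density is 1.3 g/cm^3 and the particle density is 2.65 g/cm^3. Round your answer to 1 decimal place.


Step 1: Formula: n = 100 * (1 - BD / PD)
Step 2: n = 100 * (1 - 1.3 / 2.65)
Step 3: n = 100 * (1 - 0.49057)
Step 4: n = 50.9%

50.9


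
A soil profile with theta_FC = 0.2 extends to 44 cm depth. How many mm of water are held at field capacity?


Step 1: Water (mm) = theta_FC * depth (cm) * 10
Step 2: Water = 0.2 * 44 * 10
Step 3: Water = 88.0 mm

88.0


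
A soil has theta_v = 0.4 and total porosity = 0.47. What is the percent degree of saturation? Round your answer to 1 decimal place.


Step 1: S = 100 * theta_v / n
Step 2: S = 100 * 0.4 / 0.47
Step 3: S = 85.1%

85.1


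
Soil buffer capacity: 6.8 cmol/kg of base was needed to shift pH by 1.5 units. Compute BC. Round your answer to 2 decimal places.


Step 1: BC = change in base / change in pH
Step 2: BC = 6.8 / 1.5
Step 3: BC = 4.53 cmol/(kg*pH unit)

4.53


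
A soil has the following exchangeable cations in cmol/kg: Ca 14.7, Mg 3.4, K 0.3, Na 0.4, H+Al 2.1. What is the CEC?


Step 1: CEC = Ca + Mg + K + Na + (H+Al)
Step 2: CEC = 14.7 + 3.4 + 0.3 + 0.4 + 2.1
Step 3: CEC = 20.9 cmol/kg

20.9


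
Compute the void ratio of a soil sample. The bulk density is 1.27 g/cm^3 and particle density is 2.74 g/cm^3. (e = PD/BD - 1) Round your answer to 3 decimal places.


Step 1: e = PD / BD - 1
Step 2: e = 2.74 / 1.27 - 1
Step 3: e = 2.15748 - 1
Step 4: e = 1.157

1.157


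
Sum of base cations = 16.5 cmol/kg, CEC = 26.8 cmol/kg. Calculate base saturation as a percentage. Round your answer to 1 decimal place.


Step 1: BS = 100 * (sum of bases) / CEC
Step 2: BS = 100 * 16.5 / 26.8
Step 3: BS = 61.6%

61.6


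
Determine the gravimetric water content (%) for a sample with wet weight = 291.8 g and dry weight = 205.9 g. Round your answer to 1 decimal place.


Step 1: Water mass = wet - dry = 291.8 - 205.9 = 85.9 g
Step 2: w = 100 * water mass / dry mass
Step 3: w = 100 * 85.9 / 205.9 = 41.7%

41.7


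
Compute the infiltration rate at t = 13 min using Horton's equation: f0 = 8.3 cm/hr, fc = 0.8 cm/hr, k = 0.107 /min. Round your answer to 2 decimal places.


Step 1: f = fc + (f0 - fc) * exp(-k * t)
Step 2: exp(-0.107 * 13) = 0.248826
Step 3: f = 0.8 + (8.3 - 0.8) * 0.248826
Step 4: f = 0.8 + 7.5 * 0.248826
Step 5: f = 2.67 cm/hr

2.67


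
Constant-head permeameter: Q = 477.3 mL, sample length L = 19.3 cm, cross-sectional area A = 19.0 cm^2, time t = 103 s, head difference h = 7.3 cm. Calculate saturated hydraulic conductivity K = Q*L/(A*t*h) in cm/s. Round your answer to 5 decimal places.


Step 1: K = Q * L / (A * t * h)
Step 2: Numerator = 477.3 * 19.3 = 9211.89
Step 3: Denominator = 19.0 * 103 * 7.3 = 14286.1
Step 4: K = 9211.89 / 14286.1 = 0.64481 cm/s

0.64481


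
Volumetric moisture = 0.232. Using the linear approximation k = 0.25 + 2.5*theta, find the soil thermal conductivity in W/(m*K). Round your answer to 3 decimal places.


Step 1: k = 0.25 + 2.5 * theta
Step 2: k = 0.25 + 2.5 * 0.232
Step 3: k = 0.25 + 0.58
Step 4: k = 0.83 W/(m*K)

0.83


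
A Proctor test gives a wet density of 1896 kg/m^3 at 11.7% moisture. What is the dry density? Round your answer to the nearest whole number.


Step 1: Dry density = wet density / (1 + w/100)
Step 2: Dry density = 1896 / (1 + 11.7/100)
Step 3: Dry density = 1896 / 1.117
Step 4: Dry density = 1697 kg/m^3

1697


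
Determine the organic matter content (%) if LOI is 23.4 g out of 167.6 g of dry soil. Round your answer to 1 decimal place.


Step 1: OM% = 100 * LOI / sample mass
Step 2: OM = 100 * 23.4 / 167.6
Step 3: OM = 14.0%

14.0


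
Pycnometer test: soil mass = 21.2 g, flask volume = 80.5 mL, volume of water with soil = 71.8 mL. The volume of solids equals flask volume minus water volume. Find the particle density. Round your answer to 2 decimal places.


Step 1: Volume of solids = flask volume - water volume with soil
Step 2: V_solids = 80.5 - 71.8 = 8.7 mL
Step 3: Particle density = mass / V_solids = 21.2 / 8.7 = 2.44 g/cm^3

2.44


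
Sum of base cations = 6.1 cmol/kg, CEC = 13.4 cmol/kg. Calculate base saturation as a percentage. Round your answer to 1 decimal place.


Step 1: BS = 100 * (sum of bases) / CEC
Step 2: BS = 100 * 6.1 / 13.4
Step 3: BS = 45.5%

45.5


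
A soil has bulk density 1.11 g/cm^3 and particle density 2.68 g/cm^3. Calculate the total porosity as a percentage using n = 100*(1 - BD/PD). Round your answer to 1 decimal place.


Step 1: Formula: n = 100 * (1 - BD / PD)
Step 2: n = 100 * (1 - 1.11 / 2.68)
Step 3: n = 100 * (1 - 0.41418)
Step 4: n = 58.6%

58.6


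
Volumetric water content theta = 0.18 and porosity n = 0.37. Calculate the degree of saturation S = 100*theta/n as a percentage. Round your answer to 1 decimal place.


Step 1: S = 100 * theta_v / n
Step 2: S = 100 * 0.18 / 0.37
Step 3: S = 48.6%

48.6


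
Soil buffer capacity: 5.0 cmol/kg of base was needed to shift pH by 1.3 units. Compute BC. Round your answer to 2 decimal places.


Step 1: BC = change in base / change in pH
Step 2: BC = 5.0 / 1.3
Step 3: BC = 3.85 cmol/(kg*pH unit)

3.85


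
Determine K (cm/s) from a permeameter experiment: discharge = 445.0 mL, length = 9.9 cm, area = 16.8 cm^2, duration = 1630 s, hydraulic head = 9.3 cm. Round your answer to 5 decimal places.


Step 1: K = Q * L / (A * t * h)
Step 2: Numerator = 445.0 * 9.9 = 4405.5
Step 3: Denominator = 16.8 * 1630 * 9.3 = 254671.2
Step 4: K = 4405.5 / 254671.2 = 0.0173 cm/s

0.0173


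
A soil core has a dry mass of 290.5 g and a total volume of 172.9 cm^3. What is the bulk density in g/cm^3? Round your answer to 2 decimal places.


Step 1: Identify the formula: BD = dry mass / volume
Step 2: Substitute values: BD = 290.5 / 172.9
Step 3: BD = 1.68 g/cm^3

1.68


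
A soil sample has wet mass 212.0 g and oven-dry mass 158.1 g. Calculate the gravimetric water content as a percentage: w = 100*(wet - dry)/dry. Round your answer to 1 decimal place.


Step 1: Water mass = wet - dry = 212.0 - 158.1 = 53.9 g
Step 2: w = 100 * water mass / dry mass
Step 3: w = 100 * 53.9 / 158.1 = 34.1%

34.1


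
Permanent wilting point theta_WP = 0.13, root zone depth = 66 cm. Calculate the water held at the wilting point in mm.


Step 1: Water (mm) = theta_WP * depth * 10
Step 2: Water = 0.13 * 66 * 10
Step 3: Water = 85.8 mm

85.8


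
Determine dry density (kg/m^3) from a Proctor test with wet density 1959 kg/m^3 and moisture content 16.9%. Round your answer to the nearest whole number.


Step 1: Dry density = wet density / (1 + w/100)
Step 2: Dry density = 1959 / (1 + 16.9/100)
Step 3: Dry density = 1959 / 1.169
Step 4: Dry density = 1676 kg/m^3

1676


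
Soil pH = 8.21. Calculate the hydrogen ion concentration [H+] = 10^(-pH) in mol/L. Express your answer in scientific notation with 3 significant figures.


Step 1: [H+] = 10^(-pH)
Step 2: [H+] = 10^(-8.21)
Step 3: [H+] = 6.17e-09 mol/L

6.17e-09


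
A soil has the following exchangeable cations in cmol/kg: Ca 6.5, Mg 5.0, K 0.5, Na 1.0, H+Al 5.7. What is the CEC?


Step 1: CEC = Ca + Mg + K + Na + (H+Al)
Step 2: CEC = 6.5 + 5.0 + 0.5 + 1.0 + 5.7
Step 3: CEC = 18.7 cmol/kg

18.7


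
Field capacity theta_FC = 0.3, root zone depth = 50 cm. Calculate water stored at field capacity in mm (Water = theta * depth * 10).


Step 1: Water (mm) = theta_FC * depth (cm) * 10
Step 2: Water = 0.3 * 50 * 10
Step 3: Water = 150.0 mm

150.0


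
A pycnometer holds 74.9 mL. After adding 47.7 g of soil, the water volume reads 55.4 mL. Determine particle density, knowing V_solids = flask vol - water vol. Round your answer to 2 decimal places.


Step 1: Volume of solids = flask volume - water volume with soil
Step 2: V_solids = 74.9 - 55.4 = 19.5 mL
Step 3: Particle density = mass / V_solids = 47.7 / 19.5 = 2.45 g/cm^3

2.45


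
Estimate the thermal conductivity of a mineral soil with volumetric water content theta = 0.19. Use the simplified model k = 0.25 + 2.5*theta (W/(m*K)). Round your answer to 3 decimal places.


Step 1: k = 0.25 + 2.5 * theta
Step 2: k = 0.25 + 2.5 * 0.19
Step 3: k = 0.25 + 0.475
Step 4: k = 0.725 W/(m*K)

0.725


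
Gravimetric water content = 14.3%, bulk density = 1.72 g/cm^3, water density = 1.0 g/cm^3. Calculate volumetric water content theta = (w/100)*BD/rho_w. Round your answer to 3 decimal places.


Step 1: theta = (w / 100) * BD / rho_w
Step 2: theta = (14.3 / 100) * 1.72 / 1.0
Step 3: theta = 0.143 * 1.72
Step 4: theta = 0.246

0.246


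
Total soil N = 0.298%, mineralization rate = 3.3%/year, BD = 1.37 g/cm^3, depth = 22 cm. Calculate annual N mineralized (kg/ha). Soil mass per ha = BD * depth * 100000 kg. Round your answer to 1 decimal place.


Step 1: Soil mass per ha = BD * depth * 100000 = 1.37 * 22 * 100000 = 3014000 kg
Step 2: Total N pool = soil mass * N%/100 = 3014000 * 0.298/100 = 8981.72 kg/ha
Step 3: N mineralized = N pool * rate%/100 = 8981.72 * 3.3/100 = 296.4 kg/ha/yr

296.4


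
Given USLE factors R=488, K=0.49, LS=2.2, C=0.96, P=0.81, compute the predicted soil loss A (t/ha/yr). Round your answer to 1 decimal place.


Step 1: A = R * K * LS * C * P
Step 2: R * K = 488 * 0.49 = 239.12
Step 3: (R*K) * LS = 239.12 * 2.2 = 526.064
Step 4: * C * P = 526.064 * 0.96 * 0.81 = 409.1
Step 5: A = 409.1 t/(ha*yr)

409.1


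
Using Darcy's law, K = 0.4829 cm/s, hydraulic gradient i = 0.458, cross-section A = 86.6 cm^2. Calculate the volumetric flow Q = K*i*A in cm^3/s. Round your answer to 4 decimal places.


Step 1: Apply Darcy's law: Q = K * i * A
Step 2: Q = 0.4829 * 0.458 * 86.6
Step 3: Q = 19.1532 cm^3/s

19.1532


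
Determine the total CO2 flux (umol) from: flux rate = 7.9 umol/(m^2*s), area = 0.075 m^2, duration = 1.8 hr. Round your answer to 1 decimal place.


Step 1: Convert time to seconds: 1.8 hr * 3600 = 6480.0 s
Step 2: Total = flux * area * time_s
Step 3: Total = 7.9 * 0.075 * 6480.0
Step 4: Total = 3839.4 umol

3839.4


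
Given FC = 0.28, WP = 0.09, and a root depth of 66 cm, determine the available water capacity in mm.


Step 1: Available water = (FC - WP) * depth * 10
Step 2: AW = (0.28 - 0.09) * 66 * 10
Step 3: AW = 0.19 * 66 * 10
Step 4: AW = 125.4 mm

125.4


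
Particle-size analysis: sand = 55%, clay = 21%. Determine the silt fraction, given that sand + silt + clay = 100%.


Step 1: sand + silt + clay = 100%
Step 2: silt = 100 - sand - clay
Step 3: silt = 100 - 55 - 21
Step 4: silt = 24%

24


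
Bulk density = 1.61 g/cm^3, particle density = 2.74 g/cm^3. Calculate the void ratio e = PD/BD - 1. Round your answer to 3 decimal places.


Step 1: e = PD / BD - 1
Step 2: e = 2.74 / 1.61 - 1
Step 3: e = 1.70186 - 1
Step 4: e = 0.702

0.702


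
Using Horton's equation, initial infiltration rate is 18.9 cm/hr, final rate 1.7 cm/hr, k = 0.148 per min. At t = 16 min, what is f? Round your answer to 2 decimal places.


Step 1: f = fc + (f0 - fc) * exp(-k * t)
Step 2: exp(-0.148 * 16) = 0.093668
Step 3: f = 1.7 + (18.9 - 1.7) * 0.093668
Step 4: f = 1.7 + 17.2 * 0.093668
Step 5: f = 3.31 cm/hr

3.31


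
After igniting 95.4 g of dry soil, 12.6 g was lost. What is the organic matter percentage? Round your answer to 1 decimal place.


Step 1: OM% = 100 * LOI / sample mass
Step 2: OM = 100 * 12.6 / 95.4
Step 3: OM = 13.2%

13.2


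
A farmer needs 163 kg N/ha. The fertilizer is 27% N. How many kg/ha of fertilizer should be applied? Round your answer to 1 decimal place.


Step 1: Fertilizer rate = target N / (N content / 100)
Step 2: Rate = 163 / (27 / 100)
Step 3: Rate = 163 / 0.27
Step 4: Rate = 603.7 kg/ha

603.7


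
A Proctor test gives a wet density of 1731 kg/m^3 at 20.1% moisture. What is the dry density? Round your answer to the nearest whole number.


Step 1: Dry density = wet density / (1 + w/100)
Step 2: Dry density = 1731 / (1 + 20.1/100)
Step 3: Dry density = 1731 / 1.201
Step 4: Dry density = 1441 kg/m^3

1441


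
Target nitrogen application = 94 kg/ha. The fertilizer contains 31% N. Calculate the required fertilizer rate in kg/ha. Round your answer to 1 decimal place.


Step 1: Fertilizer rate = target N / (N content / 100)
Step 2: Rate = 94 / (31 / 100)
Step 3: Rate = 94 / 0.31
Step 4: Rate = 303.2 kg/ha

303.2


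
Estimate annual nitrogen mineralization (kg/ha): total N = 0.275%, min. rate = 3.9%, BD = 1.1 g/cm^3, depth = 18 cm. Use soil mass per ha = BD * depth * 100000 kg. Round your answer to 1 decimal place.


Step 1: Soil mass per ha = BD * depth * 100000 = 1.1 * 18 * 100000 = 1980000 kg
Step 2: Total N pool = soil mass * N%/100 = 1980000 * 0.275/100 = 5445.0 kg/ha
Step 3: N mineralized = N pool * rate%/100 = 5445.0 * 3.9/100 = 212.4 kg/ha/yr

212.4


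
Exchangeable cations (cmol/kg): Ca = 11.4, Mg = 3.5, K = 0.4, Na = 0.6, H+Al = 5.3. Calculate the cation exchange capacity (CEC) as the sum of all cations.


Step 1: CEC = Ca + Mg + K + Na + (H+Al)
Step 2: CEC = 11.4 + 3.5 + 0.4 + 0.6 + 5.3
Step 3: CEC = 21.2 cmol/kg

21.2


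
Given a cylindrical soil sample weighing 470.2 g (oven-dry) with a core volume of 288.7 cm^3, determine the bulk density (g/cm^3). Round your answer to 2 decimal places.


Step 1: Identify the formula: BD = dry mass / volume
Step 2: Substitute values: BD = 470.2 / 288.7
Step 3: BD = 1.63 g/cm^3

1.63


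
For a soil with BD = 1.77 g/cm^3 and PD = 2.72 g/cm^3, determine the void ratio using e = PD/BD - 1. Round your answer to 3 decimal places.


Step 1: e = PD / BD - 1
Step 2: e = 2.72 / 1.77 - 1
Step 3: e = 1.53672 - 1
Step 4: e = 0.537

0.537


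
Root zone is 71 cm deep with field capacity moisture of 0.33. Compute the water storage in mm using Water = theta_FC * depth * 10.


Step 1: Water (mm) = theta_FC * depth (cm) * 10
Step 2: Water = 0.33 * 71 * 10
Step 3: Water = 234.3 mm

234.3


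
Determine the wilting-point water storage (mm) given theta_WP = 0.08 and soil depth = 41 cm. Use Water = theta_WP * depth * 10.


Step 1: Water (mm) = theta_WP * depth * 10
Step 2: Water = 0.08 * 41 * 10
Step 3: Water = 32.8 mm

32.8


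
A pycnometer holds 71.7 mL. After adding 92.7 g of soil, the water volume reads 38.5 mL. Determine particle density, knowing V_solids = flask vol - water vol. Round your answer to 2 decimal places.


Step 1: Volume of solids = flask volume - water volume with soil
Step 2: V_solids = 71.7 - 38.5 = 33.2 mL
Step 3: Particle density = mass / V_solids = 92.7 / 33.2 = 2.79 g/cm^3

2.79


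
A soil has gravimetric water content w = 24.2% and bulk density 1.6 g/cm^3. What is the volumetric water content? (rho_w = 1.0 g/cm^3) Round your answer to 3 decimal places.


Step 1: theta = (w / 100) * BD / rho_w
Step 2: theta = (24.2 / 100) * 1.6 / 1.0
Step 3: theta = 0.242 * 1.6
Step 4: theta = 0.387

0.387


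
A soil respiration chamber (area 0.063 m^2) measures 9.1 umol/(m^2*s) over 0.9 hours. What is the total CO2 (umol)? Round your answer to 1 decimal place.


Step 1: Convert time to seconds: 0.9 hr * 3600 = 3240.0 s
Step 2: Total = flux * area * time_s
Step 3: Total = 9.1 * 0.063 * 3240.0
Step 4: Total = 1857.5 umol

1857.5


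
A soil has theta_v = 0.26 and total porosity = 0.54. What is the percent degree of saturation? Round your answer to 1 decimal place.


Step 1: S = 100 * theta_v / n
Step 2: S = 100 * 0.26 / 0.54
Step 3: S = 48.1%

48.1


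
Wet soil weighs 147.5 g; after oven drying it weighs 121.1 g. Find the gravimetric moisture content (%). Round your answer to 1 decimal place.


Step 1: Water mass = wet - dry = 147.5 - 121.1 = 26.4 g
Step 2: w = 100 * water mass / dry mass
Step 3: w = 100 * 26.4 / 121.1 = 21.8%

21.8


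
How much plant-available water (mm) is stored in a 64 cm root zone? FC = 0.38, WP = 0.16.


Step 1: Available water = (FC - WP) * depth * 10
Step 2: AW = (0.38 - 0.16) * 64 * 10
Step 3: AW = 0.22 * 64 * 10
Step 4: AW = 140.8 mm

140.8


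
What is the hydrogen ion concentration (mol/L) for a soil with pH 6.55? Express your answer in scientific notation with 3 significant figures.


Step 1: [H+] = 10^(-pH)
Step 2: [H+] = 10^(-6.55)
Step 3: [H+] = 2.82e-07 mol/L

2.82e-07


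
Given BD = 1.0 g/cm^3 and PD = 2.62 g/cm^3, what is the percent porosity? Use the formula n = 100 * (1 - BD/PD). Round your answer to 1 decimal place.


Step 1: Formula: n = 100 * (1 - BD / PD)
Step 2: n = 100 * (1 - 1.0 / 2.62)
Step 3: n = 100 * (1 - 0.38168)
Step 4: n = 61.8%

61.8


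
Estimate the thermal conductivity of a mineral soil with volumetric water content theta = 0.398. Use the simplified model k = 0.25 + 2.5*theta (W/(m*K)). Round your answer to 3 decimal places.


Step 1: k = 0.25 + 2.5 * theta
Step 2: k = 0.25 + 2.5 * 0.398
Step 3: k = 0.25 + 0.995
Step 4: k = 1.245 W/(m*K)

1.245


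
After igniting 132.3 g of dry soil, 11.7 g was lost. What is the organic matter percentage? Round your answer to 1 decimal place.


Step 1: OM% = 100 * LOI / sample mass
Step 2: OM = 100 * 11.7 / 132.3
Step 3: OM = 8.8%

8.8


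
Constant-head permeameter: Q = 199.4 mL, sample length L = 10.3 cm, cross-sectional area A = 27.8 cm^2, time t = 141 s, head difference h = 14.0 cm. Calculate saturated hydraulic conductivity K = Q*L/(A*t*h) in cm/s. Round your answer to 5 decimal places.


Step 1: K = Q * L / (A * t * h)
Step 2: Numerator = 199.4 * 10.3 = 2053.82
Step 3: Denominator = 27.8 * 141 * 14.0 = 54877.2
Step 4: K = 2053.82 / 54877.2 = 0.03743 cm/s

0.03743


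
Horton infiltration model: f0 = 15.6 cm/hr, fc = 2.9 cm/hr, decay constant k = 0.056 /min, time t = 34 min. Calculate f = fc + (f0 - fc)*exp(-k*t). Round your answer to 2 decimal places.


Step 1: f = fc + (f0 - fc) * exp(-k * t)
Step 2: exp(-0.056 * 34) = 0.148972
Step 3: f = 2.9 + (15.6 - 2.9) * 0.148972
Step 4: f = 2.9 + 12.7 * 0.148972
Step 5: f = 4.79 cm/hr

4.79


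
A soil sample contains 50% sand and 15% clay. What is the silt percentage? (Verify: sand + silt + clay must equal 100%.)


Step 1: sand + silt + clay = 100%
Step 2: silt = 100 - sand - clay
Step 3: silt = 100 - 50 - 15
Step 4: silt = 35%

35


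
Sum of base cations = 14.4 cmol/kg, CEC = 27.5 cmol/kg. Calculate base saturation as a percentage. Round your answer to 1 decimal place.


Step 1: BS = 100 * (sum of bases) / CEC
Step 2: BS = 100 * 14.4 / 27.5
Step 3: BS = 52.4%

52.4


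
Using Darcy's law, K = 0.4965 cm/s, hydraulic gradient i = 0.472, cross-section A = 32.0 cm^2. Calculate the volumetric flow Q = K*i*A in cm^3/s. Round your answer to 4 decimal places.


Step 1: Apply Darcy's law: Q = K * i * A
Step 2: Q = 0.4965 * 0.472 * 32.0
Step 3: Q = 7.4991 cm^3/s

7.4991


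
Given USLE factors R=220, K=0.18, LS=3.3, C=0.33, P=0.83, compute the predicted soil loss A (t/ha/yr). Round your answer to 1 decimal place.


Step 1: A = R * K * LS * C * P
Step 2: R * K = 220 * 0.18 = 39.6
Step 3: (R*K) * LS = 39.6 * 3.3 = 130.68
Step 4: * C * P = 130.68 * 0.33 * 0.83 = 35.8
Step 5: A = 35.8 t/(ha*yr)

35.8


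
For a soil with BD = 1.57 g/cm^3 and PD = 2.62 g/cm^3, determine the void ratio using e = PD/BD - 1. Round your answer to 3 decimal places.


Step 1: e = PD / BD - 1
Step 2: e = 2.62 / 1.57 - 1
Step 3: e = 1.66879 - 1
Step 4: e = 0.669

0.669


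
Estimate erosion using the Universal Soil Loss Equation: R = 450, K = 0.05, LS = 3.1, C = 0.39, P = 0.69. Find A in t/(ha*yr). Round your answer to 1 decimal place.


Step 1: A = R * K * LS * C * P
Step 2: R * K = 450 * 0.05 = 22.5
Step 3: (R*K) * LS = 22.5 * 3.1 = 69.75
Step 4: * C * P = 69.75 * 0.39 * 0.69 = 18.8
Step 5: A = 18.8 t/(ha*yr)

18.8


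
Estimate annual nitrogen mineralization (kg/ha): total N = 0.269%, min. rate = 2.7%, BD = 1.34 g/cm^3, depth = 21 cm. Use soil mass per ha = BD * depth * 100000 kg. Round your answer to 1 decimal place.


Step 1: Soil mass per ha = BD * depth * 100000 = 1.34 * 21 * 100000 = 2814000 kg
Step 2: Total N pool = soil mass * N%/100 = 2814000 * 0.269/100 = 7569.66 kg/ha
Step 3: N mineralized = N pool * rate%/100 = 7569.66 * 2.7/100 = 204.4 kg/ha/yr

204.4


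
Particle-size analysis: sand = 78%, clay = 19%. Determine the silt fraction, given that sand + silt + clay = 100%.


Step 1: sand + silt + clay = 100%
Step 2: silt = 100 - sand - clay
Step 3: silt = 100 - 78 - 19
Step 4: silt = 3%

3


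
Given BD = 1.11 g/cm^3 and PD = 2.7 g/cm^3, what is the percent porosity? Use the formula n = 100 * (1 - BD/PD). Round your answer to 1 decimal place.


Step 1: Formula: n = 100 * (1 - BD / PD)
Step 2: n = 100 * (1 - 1.11 / 2.7)
Step 3: n = 100 * (1 - 0.41111)
Step 4: n = 58.9%

58.9


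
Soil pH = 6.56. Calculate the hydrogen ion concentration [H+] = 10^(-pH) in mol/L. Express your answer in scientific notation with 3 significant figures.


Step 1: [H+] = 10^(-pH)
Step 2: [H+] = 10^(-6.56)
Step 3: [H+] = 2.75e-07 mol/L

2.75e-07


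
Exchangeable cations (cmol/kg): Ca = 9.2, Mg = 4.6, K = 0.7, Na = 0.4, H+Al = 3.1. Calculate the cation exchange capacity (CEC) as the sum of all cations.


Step 1: CEC = Ca + Mg + K + Na + (H+Al)
Step 2: CEC = 9.2 + 4.6 + 0.7 + 0.4 + 3.1
Step 3: CEC = 18.0 cmol/kg

18.0


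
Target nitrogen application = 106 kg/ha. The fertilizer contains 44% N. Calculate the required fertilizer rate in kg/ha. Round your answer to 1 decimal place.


Step 1: Fertilizer rate = target N / (N content / 100)
Step 2: Rate = 106 / (44 / 100)
Step 3: Rate = 106 / 0.44
Step 4: Rate = 240.9 kg/ha

240.9


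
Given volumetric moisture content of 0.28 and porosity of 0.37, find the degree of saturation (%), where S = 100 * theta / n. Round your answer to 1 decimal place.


Step 1: S = 100 * theta_v / n
Step 2: S = 100 * 0.28 / 0.37
Step 3: S = 75.7%

75.7


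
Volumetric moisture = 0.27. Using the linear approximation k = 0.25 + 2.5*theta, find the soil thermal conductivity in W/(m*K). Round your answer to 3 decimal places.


Step 1: k = 0.25 + 2.5 * theta
Step 2: k = 0.25 + 2.5 * 0.27
Step 3: k = 0.25 + 0.675
Step 4: k = 0.925 W/(m*K)

0.925
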